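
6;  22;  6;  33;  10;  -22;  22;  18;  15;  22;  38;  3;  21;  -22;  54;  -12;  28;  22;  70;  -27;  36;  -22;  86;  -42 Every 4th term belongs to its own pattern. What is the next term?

Taking every 4th term gives 4 separate tracks.
Subsequence A: 6, 10, 15, 21, 28, 36 — triangular numbers n(n+1)/2 for n = 3, 4, ….
Subsequence B: 22, -22, 22, -22, 22, -22 — alternating ±22.
Subsequence C: 6, 22, 38, 54, 70, 86 — arithmetic with common difference +16.
Subsequence D: 33, 18, 3, -12, -27, -42 — linear: a_n = 48 − 15·n.
Term 25 comes from subsequence A (its 7th entry): 45.

45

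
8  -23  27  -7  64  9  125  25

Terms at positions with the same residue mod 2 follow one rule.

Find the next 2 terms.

216, 41

Odd-indexed and even-indexed terms follow separate rules.
Track A: 8, 27, 64, 125. The cubes 2³, 3³, 4³, ….
Track B: -23, -7, 9, 25. Adding 16 each time.
Term 9 comes from track A (its 5th entry): 216.
The 10th slot belongs to track B; its 5th term is 41.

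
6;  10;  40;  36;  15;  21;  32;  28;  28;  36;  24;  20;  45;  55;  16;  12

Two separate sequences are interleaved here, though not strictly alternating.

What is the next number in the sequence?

The slot pattern repeats as AABB (period 4), so there are 2 interleaved tracks.
Subsequence A: 6, 10, 15, 21, 28, 36, 45, 55. The triangular numbers T_3, T_4, ….
Subsequence B: 40, 36, 32, 28, 24, 20, 16, 12. Linear: a_n = 44 − 4·n.
Term 17 comes from subsequence A (its 9th entry): 66.

66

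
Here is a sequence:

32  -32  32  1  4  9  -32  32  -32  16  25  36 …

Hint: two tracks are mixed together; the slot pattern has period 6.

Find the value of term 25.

Reading positions in blocks of 6 reveals the pattern AAABBB — 2 tracks woven together.
Track A: 32, -32, 32, -32, 32, -32 — oscillating between 32 and -32.
Track B: 1, 4, 9, 16, 25, 36 — the squares 1², 2², 3², ….
Term 25 comes from track A (its 13th entry): 32.

32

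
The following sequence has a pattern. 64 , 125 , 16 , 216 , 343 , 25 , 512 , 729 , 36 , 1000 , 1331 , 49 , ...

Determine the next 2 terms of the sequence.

1728, 2197

Positions follow the repeating pattern AAB; grouping by letter gives 2 tracks.
Track A: 64, 125, 216, 343, 512, 729, 1000, 1331. The cubes 4³, 5³, 6³, ….
Track B: 16, 25, 36, 49. Consecutive squares n² from n = 4.
Position 13 falls in track A as its term 9, giving 1728.
Position 14 → track A, term 10 = 2197.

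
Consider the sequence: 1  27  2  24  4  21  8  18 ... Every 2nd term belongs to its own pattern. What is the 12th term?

Positions 1, 3, 5, … form one subsequence and positions 2, 4, 6, … form another.
Track A: 1, 2, 4, 8. Powers 2^0, 2^1, 2^2, ….
Track B: 27, 24, 21, 18. Subtracting 3 each time.
Term 12 comes from track B (its 6th entry): 12.

12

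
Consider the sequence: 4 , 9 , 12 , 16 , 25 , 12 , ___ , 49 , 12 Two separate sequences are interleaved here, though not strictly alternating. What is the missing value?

36

Reading positions in blocks of 3 reveals the pattern AAB — 2 tracks woven together.
Track A is 4, 9, 16, 25, ?, 49, which is perfect squares starting at 2².
Track B is 12, 12, 12, which is the constant sequence 12.
The gap is track A's term 5; the rule gives 36.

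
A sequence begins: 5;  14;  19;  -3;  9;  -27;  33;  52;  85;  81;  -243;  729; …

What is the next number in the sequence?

Reading positions in blocks of 6 reveals the pattern AAABBB — 2 tracks woven together.
Track A: 5, 14, 19, 33, 52, 85 — each term equals the sum of the previous two.
Track B: -3, 9, -27, 81, -243, 729 — geometric with ratio -3.
Term 13 comes from track A (its 7th entry): 137.

137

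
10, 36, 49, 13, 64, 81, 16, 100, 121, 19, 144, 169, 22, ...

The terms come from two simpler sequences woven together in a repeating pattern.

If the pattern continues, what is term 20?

324

Reading positions in blocks of 3 reveals the pattern ABB — 2 tracks woven together.
Subsequence A = 10, 13, 16, 19, 22: arithmetic with common difference +3.
Subsequence B = 36, 49, 64, 81, 100, 121, 144, 169: perfect squares starting at 6².
Position 20 falls in subsequence B as its term 13, giving 324.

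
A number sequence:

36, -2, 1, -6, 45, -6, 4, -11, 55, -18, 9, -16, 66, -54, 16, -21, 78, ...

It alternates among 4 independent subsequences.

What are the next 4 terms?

Read the sequence 4 terms at a time; column i is its own pattern.
Stream A: 36, 45, 55, 66, 78. The triangular numbers T_8, T_9, ….
Stream B: -2, -6, -18, -54. Multiplying by 3 each time.
Stream C: 1, 4, 9, 16. Consecutive squares n² from n = 1.
Stream D: -6, -11, -16, -21. Linear: a_n = -1 − 5·n.
Position 18 → stream B, term 5 = -162.
The 19th slot belongs to stream C; its 5th term is 25.
Term 20 comes from stream D (its 5th entry): -26.
Term 21 comes from stream A (its 6th entry): 91.

-162, 25, -26, 91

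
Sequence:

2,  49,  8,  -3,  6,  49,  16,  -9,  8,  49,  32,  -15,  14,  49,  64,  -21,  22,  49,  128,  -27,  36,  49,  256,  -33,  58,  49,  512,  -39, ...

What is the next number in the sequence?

Read the sequence 4 terms at a time; column i is its own pattern.
Track A is 2, 6, 8, 14, 22, 36, 58, which is each term equals the sum of the previous two.
Track B is 49, 49, 49, 49, 49, 49, 49, which is always 49.
Track C is 8, 16, 32, 64, 128, 256, 512, which is powers of 2.
Track D is -3, -9, -15, -21, -27, -33, -39, which is linear: a_n = 3 − 6·n.
Position 29 → track A, term 8 = 94.

94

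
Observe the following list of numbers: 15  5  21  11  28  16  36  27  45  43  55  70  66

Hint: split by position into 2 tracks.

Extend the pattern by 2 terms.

113, 78

Split by position mod 2 into 2 tracks.
Track A: 15, 21, 28, 36, 45, 55, 66. The triangular numbers T_5, T_6, ….
Track B: 5, 11, 16, 27, 43, 70. Fibonacci-style (each term is the sum of the two before it).
Position 14 falls in track B as its term 7, giving 113.
Position 15 → track A, term 8 = 78.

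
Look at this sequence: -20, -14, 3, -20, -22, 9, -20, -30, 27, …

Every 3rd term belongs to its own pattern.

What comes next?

Split by position mod 3: positions 1, 4, 7, … form one track, and each other residue class forms its own.
Track A is -20, -20, -20, which is constant -20.
Track B is -14, -22, -30, which is linear: a_n = -6 − 8·n.
Track C is 3, 9, 27, which is multiplying by 3 each time.
The 10th slot belongs to track A; its 4th term is -20.

-20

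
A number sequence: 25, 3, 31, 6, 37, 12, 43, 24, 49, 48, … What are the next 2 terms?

55, 96

The terms cycle through 2 interleaved subsequences.
Track A: 25, 31, 37, 43, 49 — arithmetic with common difference +6.
Track B: 3, 6, 12, 24, 48 — a geometric progression (common ratio 2).
Position 11 → track A, term 6 = 55.
Position 12 → track B, term 6 = 96.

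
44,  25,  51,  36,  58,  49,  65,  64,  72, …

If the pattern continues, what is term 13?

Odd-indexed and even-indexed terms follow separate rules.
Subsequence A: 44, 51, 58, 65, 72. Adding 7 each time.
Subsequence B: 25, 36, 49, 64. The squares 5², 6², 7², ….
Position 13 falls in subsequence A as its term 7, giving 86.

86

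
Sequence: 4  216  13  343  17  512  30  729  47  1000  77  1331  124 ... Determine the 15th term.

The terms cycle through 2 interleaved subsequences.
Stream A is 4, 13, 17, 30, 47, 77, 124, which is each term equals the sum of the previous two.
Stream B is 216, 343, 512, 729, 1000, 1331, which is perfect cubes starting at 6³.
Position 15 falls in stream A as its term 8, giving 201.

201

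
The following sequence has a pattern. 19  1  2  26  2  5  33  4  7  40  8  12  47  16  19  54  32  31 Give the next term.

Split by position mod 3 into 3 tracks.
Subsequence A: 19, 26, 33, 40, 47, 54 — adding 7 each time.
Subsequence B: 1, 2, 4, 8, 16, 32 — powers 2^0, 2^1, 2^2, ….
Subsequence C: 2, 5, 7, 12, 19, 31 — Fibonacci-style (each term is the sum of the two before it).
Term 19 comes from subsequence A (its 7th entry): 61.

61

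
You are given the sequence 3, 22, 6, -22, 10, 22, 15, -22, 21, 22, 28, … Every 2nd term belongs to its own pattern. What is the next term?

-22

Split by position mod 2 into 2 tracks.
Subsequence A is 3, 6, 10, 15, 21, 28, which is triangular numbers n(n+1)/2 for n = 2, 3, ….
Subsequence B is 22, -22, 22, -22, 22, which is oscillating between 22 and -22.
Position 12 falls in subsequence B as its term 6, giving -22.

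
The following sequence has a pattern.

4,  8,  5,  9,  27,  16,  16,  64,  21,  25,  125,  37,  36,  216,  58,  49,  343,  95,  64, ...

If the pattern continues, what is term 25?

Split by position mod 3: positions 1, 4, 7, … form one track, and each other residue class forms its own.
Stream A = 4, 9, 16, 25, 36, 49, 64: perfect squares starting at 2².
Stream B = 8, 27, 64, 125, 216, 343: perfect cubes starting at 2³.
Stream C = 5, 16, 21, 37, 58, 95: Fibonacci-style (each term is the sum of the two before it).
Position 25 falls in stream A as its term 9, giving 100.

100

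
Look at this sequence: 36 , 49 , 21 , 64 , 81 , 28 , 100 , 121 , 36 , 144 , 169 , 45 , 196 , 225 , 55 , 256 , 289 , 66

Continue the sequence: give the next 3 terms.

324, 361, 78

Reading positions in blocks of 3 reveals the pattern AAB — 2 tracks woven together.
Track A: 36, 49, 64, 81, 100, 121, 144, 169, 196, 225, 256, 289 — the squares 6², 7², 8², ….
Track B: 21, 28, 36, 45, 55, 66 — triangular numbers n(n+1)/2 for n = 6, 7, ….
The 19th slot belongs to track A; its 13th term is 324.
Position 20 → track A, term 14 = 361.
Position 21 → track B, term 7 = 78.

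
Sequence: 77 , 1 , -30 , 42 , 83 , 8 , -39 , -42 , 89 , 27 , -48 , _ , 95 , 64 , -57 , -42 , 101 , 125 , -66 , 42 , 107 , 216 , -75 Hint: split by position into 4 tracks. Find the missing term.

Split by position mod 4 into 4 tracks.
Track A: 77, 83, 89, 95, 101, 107. Arithmetic with common difference +6.
Track B: 1, 8, 27, 64, 125, 216. Consecutive cubes n³ from n = 1.
Track C: -30, -39, -48, -57, -66, -75. Linear: a_n = -21 − 9·n.
Track D: 42, -42, ?, -42, 42. Alternating ±42.
The gap is track D's term 3; the rule gives 42.

42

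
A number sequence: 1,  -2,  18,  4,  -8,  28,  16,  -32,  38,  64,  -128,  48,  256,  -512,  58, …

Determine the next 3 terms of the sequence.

Reading positions in blocks of 3 reveals the pattern AAB — 2 tracks woven together.
Stream A: 1, -2, 4, -8, 16, -32, 64, -128, 256, -512 — a geometric progression (common ratio -2).
Stream B: 18, 28, 38, 48, 58 — arithmetic, step +10.
Position 16 falls in stream A as its term 11, giving 1024.
Position 17 → stream A, term 12 = -2048.
The 18th slot belongs to stream B; its 6th term is 68.

1024, -2048, 68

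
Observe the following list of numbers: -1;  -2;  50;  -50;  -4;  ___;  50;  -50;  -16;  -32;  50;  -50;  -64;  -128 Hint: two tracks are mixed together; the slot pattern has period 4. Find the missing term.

Positions follow the repeating pattern AABB; grouping by letter gives 2 tracks.
Track A: -1, -2, -4, ?, -16, -32, -64, -128. A geometric progression (common ratio 2).
Track B: 50, -50, 50, -50, 50, -50. Oscillating between 50 and -50.
Filling track A at index 4 by its rule yields -8.

-8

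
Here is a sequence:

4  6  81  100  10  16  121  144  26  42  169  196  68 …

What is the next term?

110

Reading positions in blocks of 4 reveals the pattern AABB — 2 tracks woven together.
Track A = 4, 6, 10, 16, 26, 42, 68: a Fibonacci-like recurrence a_n = a_{n-1} + a_{n-2}.
Track B = 81, 100, 121, 144, 169, 196: perfect squares starting at 9².
The 14th slot belongs to track A; its 8th term is 110.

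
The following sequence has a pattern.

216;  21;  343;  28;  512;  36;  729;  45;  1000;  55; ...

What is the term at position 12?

66

Positions 1, 3, 5, … form one subsequence and positions 2, 4, 6, … form another.
Subsequence A: 216, 343, 512, 729, 1000. Consecutive cubes n³ from n = 6.
Subsequence B: 21, 28, 36, 45, 55. The triangular numbers T_6, T_7, ….
The 12th slot belongs to subsequence B; its 6th term is 66.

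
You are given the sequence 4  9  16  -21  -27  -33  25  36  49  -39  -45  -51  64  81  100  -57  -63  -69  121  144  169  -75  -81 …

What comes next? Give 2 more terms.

Positions follow the repeating pattern AAABBB; grouping by letter gives 2 tracks.
Track A is 4, 9, 16, 25, 36, 49, 64, 81, 100, 121, 144, 169, which is the squares 2², 3², 4², ….
Track B is -21, -27, -33, -39, -45, -51, -57, -63, -69, -75, -81, which is subtracting 6 each time.
Position 24 → track B, term 12 = -87.
The 25th slot belongs to track A; its 13th term is 196.

-87, 196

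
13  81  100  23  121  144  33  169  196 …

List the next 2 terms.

43, 225

The slot pattern repeats as ABB (period 3), so there are 2 interleaved tracks.
Stream A: 13, 23, 33. Arithmetic with common difference +10.
Stream B: 81, 100, 121, 144, 169, 196. Perfect squares starting at 9².
Position 10 → stream A, term 4 = 43.
Position 11 → stream B, term 7 = 225.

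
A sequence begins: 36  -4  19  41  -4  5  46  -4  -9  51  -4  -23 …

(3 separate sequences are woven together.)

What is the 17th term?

-4

Read the sequence 3 terms at a time; column i is its own pattern.
Track A: 36, 41, 46, 51 (arithmetic, step +5).
Track B: -4, -4, -4, -4 (constant -4).
Track C: 19, 5, -9, -23 (arithmetic with common difference −14).
Position 17 falls in track B as its term 6, giving -4.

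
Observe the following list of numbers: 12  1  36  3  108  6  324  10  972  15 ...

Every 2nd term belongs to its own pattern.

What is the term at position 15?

26244

Odd-indexed and even-indexed terms follow separate rules.
Subsequence A = 12, 36, 108, 324, 972: geometric with ratio 3.
Subsequence B = 1, 3, 6, 10, 15: triangular numbers n(n+1)/2 for n = 1, 2, ….
Position 15 falls in subsequence A as its term 8, giving 26244.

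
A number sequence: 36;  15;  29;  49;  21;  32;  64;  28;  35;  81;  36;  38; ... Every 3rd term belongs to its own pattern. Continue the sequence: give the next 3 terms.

100, 45, 41

Split by position mod 3 into 3 tracks.
Subsequence A: 36, 49, 64, 81 (the squares 6², 7², 8², …).
Subsequence B: 15, 21, 28, 36 (triangular numbers starting at T_5).
Subsequence C: 29, 32, 35, 38 (arithmetic with common difference +3).
Position 13 → subsequence A, term 5 = 100.
Position 14 → subsequence B, term 5 = 45.
Position 15 → subsequence C, term 5 = 41.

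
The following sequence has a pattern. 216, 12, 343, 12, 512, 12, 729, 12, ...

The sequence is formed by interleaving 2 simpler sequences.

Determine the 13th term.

Positions 1, 3, 5, … form one subsequence and positions 2, 4, 6, … form another.
Stream A: 216, 343, 512, 729 (the cubes 6³, 7³, 8³, …).
Stream B: 12, 12, 12, 12 (always 12).
Term 13 comes from stream A (its 7th entry): 1728.

1728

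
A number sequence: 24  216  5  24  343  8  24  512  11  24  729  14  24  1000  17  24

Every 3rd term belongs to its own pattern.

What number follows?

1331

Read the sequence 3 terms at a time; column i is its own pattern.
Subsequence A is 24, 24, 24, 24, 24, 24, which is the constant sequence 24.
Subsequence B is 216, 343, 512, 729, 1000, which is perfect cubes starting at 6³.
Subsequence C is 5, 8, 11, 14, 17, which is adding 3 each time.
Term 17 comes from subsequence B (its 6th entry): 1331.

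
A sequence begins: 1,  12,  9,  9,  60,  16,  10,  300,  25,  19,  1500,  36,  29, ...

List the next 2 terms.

Split by position mod 3 into 3 tracks.
Track A is 1, 9, 10, 19, 29, which is a Fibonacci-like recurrence a_n = a_{n-1} + a_{n-2}.
Track B is 12, 60, 300, 1500, which is geometric with ratio 5.
Track C is 9, 16, 25, 36, which is perfect squares starting at 3².
Position 14 falls in track B as its term 5, giving 7500.
Position 15 → track C, term 5 = 49.

7500, 49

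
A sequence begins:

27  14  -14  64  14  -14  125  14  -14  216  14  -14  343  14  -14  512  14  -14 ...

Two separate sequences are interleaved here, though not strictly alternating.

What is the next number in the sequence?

729

Reading positions in blocks of 3 reveals the pattern ABB — 2 tracks woven together.
Subsequence A = 27, 64, 125, 216, 343, 512: consecutive cubes n³ from n = 3.
Subsequence B = 14, -14, 14, -14, 14, -14, 14, -14, 14, -14, 14, -14: oscillating between 14 and -14.
The 19th slot belongs to subsequence A; its 7th term is 729.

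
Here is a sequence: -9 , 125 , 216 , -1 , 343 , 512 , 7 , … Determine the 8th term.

729

The slot pattern repeats as ABB (period 3), so there are 2 interleaved tracks.
Subsequence A = -9, -1, 7: arithmetic, step +8.
Subsequence B = 125, 216, 343, 512: perfect cubes starting at 5³.
The 8th slot belongs to subsequence B; its 5th term is 729.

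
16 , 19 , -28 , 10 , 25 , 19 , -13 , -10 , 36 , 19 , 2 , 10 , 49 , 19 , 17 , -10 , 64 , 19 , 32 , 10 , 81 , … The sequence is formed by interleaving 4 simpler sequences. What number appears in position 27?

The terms cycle through 4 interleaved subsequences.
Subsequence A is 16, 25, 36, 49, 64, 81, which is perfect squares starting at 4².
Subsequence B is 19, 19, 19, 19, 19, which is always 19.
Subsequence C is -28, -13, 2, 17, 32, which is linear: a_n = -43 + 15·n.
Subsequence D is 10, -10, 10, -10, 10, which is the oscillation 10·(−1)^(n+1).
Position 27 → subsequence C, term 7 = 62.

62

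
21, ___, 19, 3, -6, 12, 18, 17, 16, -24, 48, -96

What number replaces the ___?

20

Positions follow the repeating pattern AAABBB; grouping by letter gives 2 tracks.
Stream A: 21, ?, 19, 18, 17, 16 — linear: a_n = 22 − n.
Stream B: 3, -6, 12, -24, 48, -96 — a geometric progression (common ratio -2).
The gap is stream A's term 2; the rule gives 20.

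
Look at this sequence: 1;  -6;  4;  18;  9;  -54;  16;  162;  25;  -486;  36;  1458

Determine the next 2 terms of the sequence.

49, -4374

Taking every 2nd term gives 2 separate tracks.
Track A: 1, 4, 9, 16, 25, 36. Consecutive squares n² from n = 1.
Track B: -6, 18, -54, 162, -486, 1458. Geometric with ratio -3.
The 13th slot belongs to track A; its 7th term is 49.
Position 14 → track B, term 7 = -4374.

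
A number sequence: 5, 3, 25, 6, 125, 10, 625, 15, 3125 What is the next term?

Odd-indexed and even-indexed terms follow separate rules.
Stream A: 5, 25, 125, 625, 3125 (powers of 5).
Stream B: 3, 6, 10, 15 (triangular numbers n(n+1)/2 for n = 2, 3, …).
Term 10 comes from stream B (its 5th entry): 21.

21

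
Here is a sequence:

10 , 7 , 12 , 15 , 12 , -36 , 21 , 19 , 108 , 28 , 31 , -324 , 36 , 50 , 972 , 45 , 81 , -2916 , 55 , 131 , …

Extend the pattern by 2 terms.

Split by position mod 3: positions 1, 4, 7, … form one track, and each other residue class forms its own.
Track A is 10, 15, 21, 28, 36, 45, 55, which is triangular numbers starting at T_4.
Track B is 7, 12, 19, 31, 50, 81, 131, which is each term equals the sum of the previous two.
Track C is 12, -36, 108, -324, 972, -2916, which is a geometric progression (common ratio -3).
Position 21 → track C, term 7 = 8748.
The 22nd slot belongs to track A; its 8th term is 66.

8748, 66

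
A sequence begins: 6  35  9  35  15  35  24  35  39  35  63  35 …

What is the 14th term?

Odd-indexed and even-indexed terms follow separate rules.
Track A: 6, 9, 15, 24, 39, 63. Each term equals the sum of the previous two.
Track B: 35, 35, 35, 35, 35, 35. The constant sequence 35.
Position 14 → track B, term 7 = 35.

35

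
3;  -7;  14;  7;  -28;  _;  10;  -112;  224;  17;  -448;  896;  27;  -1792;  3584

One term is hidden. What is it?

56

Reading positions in blocks of 3 reveals the pattern ABB — 2 tracks woven together.
Stream A: 3, 7, 10, 17, 27 — a Fibonacci-like recurrence a_n = a_{n-1} + a_{n-2}.
Stream B: -7, 14, -28, ?, -112, 224, -448, 896, -1792, 3584 — multiplying by -2 each time.
The gap is stream B's term 4; the rule gives 56.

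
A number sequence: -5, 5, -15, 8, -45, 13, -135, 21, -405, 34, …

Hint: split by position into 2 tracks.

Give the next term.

-1215

Taking every 2nd term gives 2 separate tracks.
Subsequence A: -5, -15, -45, -135, -405 — a geometric progression (common ratio 3).
Subsequence B: 5, 8, 13, 21, 34 — each term equals the sum of the previous two.
The 11th slot belongs to subsequence A; its 6th term is -1215.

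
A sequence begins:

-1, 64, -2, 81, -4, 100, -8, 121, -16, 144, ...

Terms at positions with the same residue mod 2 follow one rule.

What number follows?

-32

The terms cycle through 2 interleaved subsequences.
Track A: -1, -2, -4, -8, -16 (a geometric progression (common ratio 2)).
Track B: 64, 81, 100, 121, 144 (perfect squares starting at 8²).
Position 11 falls in track A as its term 6, giving -32.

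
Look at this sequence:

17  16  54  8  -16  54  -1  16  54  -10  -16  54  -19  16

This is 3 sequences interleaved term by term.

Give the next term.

54

Read the sequence 3 terms at a time; column i is its own pattern.
Stream A: 17, 8, -1, -10, -19. Subtracting 9 each time.
Stream B: 16, -16, 16, -16, 16. Oscillating between 16 and -16.
Stream C: 54, 54, 54, 54. Constant 54.
Position 15 falls in stream C as its term 5, giving 54.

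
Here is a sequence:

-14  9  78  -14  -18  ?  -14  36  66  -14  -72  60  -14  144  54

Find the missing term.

The terms cycle through 3 interleaved subsequences.
Track A: -14, -14, -14, -14, -14 — always -14.
Track B: 9, -18, 36, -72, 144 — geometric, ×-2 each step.
Track C: 78, ?, 66, 60, 54 — subtracting 6 each time.
So the missing entry in track C is 72.

72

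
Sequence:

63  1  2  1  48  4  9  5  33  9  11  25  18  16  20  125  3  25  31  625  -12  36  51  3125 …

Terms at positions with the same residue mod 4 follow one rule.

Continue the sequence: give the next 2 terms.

-27, 49

Split by position mod 4 into 4 tracks.
Subsequence A: 63, 48, 33, 18, 3, -12 — arithmetic, step −15.
Subsequence B: 1, 4, 9, 16, 25, 36 — the squares 1², 2², 3², ….
Subsequence C: 2, 9, 11, 20, 31, 51 — each term equals the sum of the previous two.
Subsequence D: 1, 5, 25, 125, 625, 3125 — powers of 5.
Position 25 falls in subsequence A as its term 7, giving -27.
The 26th slot belongs to subsequence B; its 7th term is 49.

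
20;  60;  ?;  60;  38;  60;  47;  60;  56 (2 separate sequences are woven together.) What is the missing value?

29

The terms cycle through 2 interleaved subsequences.
Stream A = 20, ?, 38, 47, 56: arithmetic, step +9.
Stream B = 60, 60, 60, 60: the constant sequence 60.
The gap is stream A's term 2; the rule gives 29.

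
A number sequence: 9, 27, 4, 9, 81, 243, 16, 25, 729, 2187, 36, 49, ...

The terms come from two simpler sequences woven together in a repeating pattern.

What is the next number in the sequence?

6561

Reading positions in blocks of 4 reveals the pattern AABB — 2 tracks woven together.
Subsequence A: 9, 27, 81, 243, 729, 2187 (geometric, ×3 each step).
Subsequence B: 4, 9, 16, 25, 36, 49 (the squares 2², 3², 4², …).
Term 13 comes from subsequence A (its 7th entry): 6561.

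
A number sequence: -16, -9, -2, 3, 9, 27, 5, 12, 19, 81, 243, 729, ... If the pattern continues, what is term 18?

Positions follow the repeating pattern AAABBB; grouping by letter gives 2 tracks.
Track A: -16, -9, -2, 5, 12, 19. Linear: a_n = -23 + 7·n.
Track B: 3, 9, 27, 81, 243, 729. Powers 3^1, 3^2, 3^3, ….
Term 18 comes from track B (its 9th entry): 19683.

19683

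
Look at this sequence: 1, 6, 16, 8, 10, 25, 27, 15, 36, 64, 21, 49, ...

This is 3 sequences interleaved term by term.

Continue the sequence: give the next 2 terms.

125, 28

The terms cycle through 3 interleaved subsequences.
Subsequence A = 1, 8, 27, 64: the cubes 1³, 2³, 3³, ….
Subsequence B = 6, 10, 15, 21: triangular numbers starting at T_3.
Subsequence C = 16, 25, 36, 49: the squares 4², 5², 6², ….
The 13th slot belongs to subsequence A; its 5th term is 125.
Position 14 falls in subsequence B as its term 5, giving 28.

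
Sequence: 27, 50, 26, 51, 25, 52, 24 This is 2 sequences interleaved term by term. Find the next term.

Positions 1, 3, 5, … form one subsequence and positions 2, 4, 6, … form another.
Track A = 27, 26, 25, 24: linear: a_n = 28 − n.
Track B = 50, 51, 52: linear: a_n = 49 + n.
Position 8 → track B, term 4 = 53.

53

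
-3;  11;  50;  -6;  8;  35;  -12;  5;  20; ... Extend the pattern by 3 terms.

-24, 2, 5

Split by position mod 3: positions 1, 4, 7, … form one track, and each other residue class forms its own.
Subsequence A: -3, -6, -12 — geometric, ×2 each step.
Subsequence B: 11, 8, 5 — subtracting 3 each time.
Subsequence C: 50, 35, 20 — arithmetic, step −15.
The 10th slot belongs to subsequence A; its 4th term is -24.
Term 11 comes from subsequence B (its 4th entry): 2.
Position 12 → subsequence C, term 4 = 5.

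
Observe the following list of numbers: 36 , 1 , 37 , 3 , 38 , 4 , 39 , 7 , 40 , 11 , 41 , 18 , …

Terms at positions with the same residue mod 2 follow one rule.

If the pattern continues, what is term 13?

42

Positions 1, 3, 5, … form one subsequence and positions 2, 4, 6, … form another.
Track A = 36, 37, 38, 39, 40, 41: arithmetic, step +1.
Track B = 1, 3, 4, 7, 11, 18: each term equals the sum of the previous two.
Term 13 comes from track A (its 7th entry): 42.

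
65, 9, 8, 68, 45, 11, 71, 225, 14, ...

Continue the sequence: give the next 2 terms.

Taking every 3rd term gives 3 separate tracks.
Track A = 65, 68, 71: adding 3 each time.
Track B = 9, 45, 225: geometric, ×5 each step.
Track C = 8, 11, 14: adding 3 each time.
Position 10 → track A, term 4 = 74.
The 11th slot belongs to track B; its 4th term is 1125.

74, 1125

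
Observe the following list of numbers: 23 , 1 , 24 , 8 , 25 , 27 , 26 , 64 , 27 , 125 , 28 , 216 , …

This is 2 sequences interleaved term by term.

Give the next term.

Odd-indexed and even-indexed terms follow separate rules.
Track A: 23, 24, 25, 26, 27, 28 — linear: a_n = 22 + n.
Track B: 1, 8, 27, 64, 125, 216 — consecutive cubes n³ from n = 1.
Term 13 comes from track A (its 7th entry): 29.

29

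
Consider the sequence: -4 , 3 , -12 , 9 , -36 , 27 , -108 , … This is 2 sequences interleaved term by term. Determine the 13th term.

The terms cycle through 2 interleaved subsequences.
Subsequence A = -4, -12, -36, -108: geometric, ×3 each step.
Subsequence B = 3, 9, 27: powers of 3.
The 13th slot belongs to subsequence A; its 7th term is -2916.

-2916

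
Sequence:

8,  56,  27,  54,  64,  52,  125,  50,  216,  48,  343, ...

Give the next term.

Positions 1, 3, 5, … form one subsequence and positions 2, 4, 6, … form another.
Track A is 8, 27, 64, 125, 216, 343, which is perfect cubes starting at 2³.
Track B is 56, 54, 52, 50, 48, which is linear: a_n = 58 − 2·n.
Position 12 → track B, term 6 = 46.

46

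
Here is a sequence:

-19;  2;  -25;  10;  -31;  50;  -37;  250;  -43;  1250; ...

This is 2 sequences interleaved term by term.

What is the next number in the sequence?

-49

Odd-indexed and even-indexed terms follow separate rules.
Track A: -19, -25, -31, -37, -43 — arithmetic, step −6.
Track B: 2, 10, 50, 250, 1250 — a geometric progression (common ratio 5).
Position 11 falls in track A as its term 6, giving -49.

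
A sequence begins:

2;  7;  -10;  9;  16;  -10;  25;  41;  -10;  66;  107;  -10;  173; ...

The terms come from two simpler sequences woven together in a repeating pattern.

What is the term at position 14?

280

Positions follow the repeating pattern AAB; grouping by letter gives 2 tracks.
Track A: 2, 7, 9, 16, 25, 41, 66, 107, 173 (each term equals the sum of the previous two).
Track B: -10, -10, -10, -10 (constant -10).
The 14th slot belongs to track A; its 10th term is 280.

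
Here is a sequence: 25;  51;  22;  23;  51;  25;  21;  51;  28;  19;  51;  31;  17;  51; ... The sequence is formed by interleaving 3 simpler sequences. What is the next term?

34

Split by position mod 3 into 3 tracks.
Stream A is 25, 23, 21, 19, 17, which is arithmetic, step −2.
Stream B is 51, 51, 51, 51, 51, which is constant 51.
Stream C is 22, 25, 28, 31, which is linear: a_n = 19 + 3·n.
Position 15 → stream C, term 5 = 34.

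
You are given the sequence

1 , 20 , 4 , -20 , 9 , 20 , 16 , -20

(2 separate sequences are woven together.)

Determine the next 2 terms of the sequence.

The terms cycle through 2 interleaved subsequences.
Subsequence A is 1, 4, 9, 16, which is perfect squares starting at 1².
Subsequence B is 20, -20, 20, -20, which is the oscillation 20·(−1)^(n+1).
Position 9 → subsequence A, term 5 = 25.
The 10th slot belongs to subsequence B; its 5th term is 20.

25, 20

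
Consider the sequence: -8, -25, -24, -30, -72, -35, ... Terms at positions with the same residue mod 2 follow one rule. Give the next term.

-216

Odd-indexed and even-indexed terms follow separate rules.
Stream A: -8, -24, -72. Geometric with ratio 3.
Stream B: -25, -30, -35. Subtracting 5 each time.
Position 7 → stream A, term 4 = -216.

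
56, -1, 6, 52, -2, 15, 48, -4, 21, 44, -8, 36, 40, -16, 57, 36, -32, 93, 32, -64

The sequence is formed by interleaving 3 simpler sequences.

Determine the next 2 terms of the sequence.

150, 28

The terms cycle through 3 interleaved subsequences.
Subsequence A = 56, 52, 48, 44, 40, 36, 32: arithmetic, step −4.
Subsequence B = -1, -2, -4, -8, -16, -32, -64: geometric with ratio 2.
Subsequence C = 6, 15, 21, 36, 57, 93: a Fibonacci-like recurrence a_n = a_{n-1} + a_{n-2}.
Position 21 → subsequence C, term 7 = 150.
Position 22 falls in subsequence A as its term 8, giving 28.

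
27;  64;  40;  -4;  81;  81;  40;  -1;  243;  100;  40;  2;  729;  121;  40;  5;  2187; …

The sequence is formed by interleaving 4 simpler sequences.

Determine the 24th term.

11

Taking every 4th term gives 4 separate tracks.
Stream A = 27, 81, 243, 729, 2187: powers of 3.
Stream B = 64, 81, 100, 121: the squares 8², 9², 10², ….
Stream C = 40, 40, 40, 40: the constant sequence 40.
Stream D = -4, -1, 2, 5: linear: a_n = -7 + 3·n.
The 24th slot belongs to stream D; its 6th term is 11.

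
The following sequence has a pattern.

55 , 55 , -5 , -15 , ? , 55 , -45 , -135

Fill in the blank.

55

Positions follow the repeating pattern AABB; grouping by letter gives 2 tracks.
Track A is 55, 55, ?, 55, which is always 55.
Track B is -5, -15, -45, -135, which is geometric with ratio 3.
So the missing entry in track A is 55.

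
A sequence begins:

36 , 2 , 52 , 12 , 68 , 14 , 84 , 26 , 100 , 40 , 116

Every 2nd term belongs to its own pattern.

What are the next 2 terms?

66, 132

Positions 1, 3, 5, … form one subsequence and positions 2, 4, 6, … form another.
Stream A: 36, 52, 68, 84, 100, 116 (linear: a_n = 20 + 16·n).
Stream B: 2, 12, 14, 26, 40 (Fibonacci-style (each term is the sum of the two before it)).
Position 12 falls in stream B as its term 6, giving 66.
Term 13 comes from stream A (its 7th entry): 132.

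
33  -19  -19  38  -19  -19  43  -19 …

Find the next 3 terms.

-19, 48, -19

The slot pattern repeats as ABB (period 3), so there are 2 interleaved tracks.
Track A is 33, 38, 43, which is arithmetic with common difference +5.
Track B is -19, -19, -19, -19, -19, which is constant -19.
The 9th slot belongs to track B; its 6th term is -19.
Position 10 falls in track A as its term 4, giving 48.
Position 11 → track B, term 7 = -19.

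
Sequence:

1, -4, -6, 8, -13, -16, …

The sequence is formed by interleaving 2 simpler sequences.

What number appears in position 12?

Taking every 2nd term gives 2 separate tracks.
Track A: 1, -6, -13. Subtracting 7 each time.
Track B: -4, 8, -16. Geometric with ratio -2.
Position 12 falls in track B as its term 6, giving 128.

128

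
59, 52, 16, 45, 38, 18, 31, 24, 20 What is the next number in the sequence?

Reading positions in blocks of 3 reveals the pattern AAB — 2 tracks woven together.
Track A: 59, 52, 45, 38, 31, 24 — arithmetic, step −7.
Track B: 16, 18, 20 — arithmetic, step +2.
Position 10 falls in track A as its term 7, giving 17.

17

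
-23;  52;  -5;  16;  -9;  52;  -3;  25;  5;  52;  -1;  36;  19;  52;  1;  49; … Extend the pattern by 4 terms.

33, 52, 3, 64

The terms cycle through 4 interleaved subsequences.
Track A is -23, -9, 5, 19, which is arithmetic with common difference +14.
Track B is 52, 52, 52, 52, which is constant 52.
Track C is -5, -3, -1, 1, which is linear: a_n = -7 + 2·n.
Track D is 16, 25, 36, 49, which is consecutive squares n² from n = 4.
The 17th slot belongs to track A; its 5th term is 33.
Term 18 comes from track B (its 5th entry): 52.
Position 19 → track C, term 5 = 3.
Position 20 falls in track D as its term 5, giving 64.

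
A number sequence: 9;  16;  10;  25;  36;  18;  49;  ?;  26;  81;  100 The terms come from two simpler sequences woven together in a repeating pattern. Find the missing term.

The slot pattern repeats as AAB (period 3), so there are 2 interleaved tracks.
Stream A is 9, 16, 25, 36, 49, ?, 81, 100, which is perfect squares starting at 3².
Stream B is 10, 18, 26, which is arithmetic with common difference +8.
Filling stream A at index 6 by its rule yields 64.

64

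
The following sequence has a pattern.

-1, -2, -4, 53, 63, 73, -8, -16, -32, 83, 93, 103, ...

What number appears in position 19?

-512

Reading positions in blocks of 6 reveals the pattern AAABBB — 2 tracks woven together.
Track A: -1, -2, -4, -8, -16, -32 (a geometric progression (common ratio 2)).
Track B: 53, 63, 73, 83, 93, 103 (linear: a_n = 43 + 10·n).
Position 19 falls in track A as its term 10, giving -512.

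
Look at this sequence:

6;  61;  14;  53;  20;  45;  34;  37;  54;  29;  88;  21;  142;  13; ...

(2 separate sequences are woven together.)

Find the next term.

Taking every 2nd term gives 2 separate tracks.
Track A: 6, 14, 20, 34, 54, 88, 142. Each term equals the sum of the previous two.
Track B: 61, 53, 45, 37, 29, 21, 13. Arithmetic with common difference −8.
Position 15 → track A, term 8 = 230.

230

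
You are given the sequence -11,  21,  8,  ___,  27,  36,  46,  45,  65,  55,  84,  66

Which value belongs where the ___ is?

28

Odd-indexed and even-indexed terms follow separate rules.
Subsequence A = -11, 8, 27, 46, 65, 84: linear: a_n = -30 + 19·n.
Subsequence B = 21, ?, 36, 45, 55, 66: triangular numbers starting at T_6.
Subsequence B's pattern makes the blank 28.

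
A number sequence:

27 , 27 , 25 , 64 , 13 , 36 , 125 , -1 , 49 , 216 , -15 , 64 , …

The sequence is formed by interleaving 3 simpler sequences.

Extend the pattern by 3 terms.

Split by position mod 3: positions 1, 4, 7, … form one track, and each other residue class forms its own.
Stream A: 27, 64, 125, 216 (the cubes 3³, 4³, 5³, …).
Stream B: 27, 13, -1, -15 (arithmetic, step −14).
Stream C: 25, 36, 49, 64 (consecutive squares n² from n = 5).
The 13th slot belongs to stream A; its 5th term is 343.
Position 14 → stream B, term 5 = -29.
Term 15 comes from stream C (its 5th entry): 81.

343, -29, 81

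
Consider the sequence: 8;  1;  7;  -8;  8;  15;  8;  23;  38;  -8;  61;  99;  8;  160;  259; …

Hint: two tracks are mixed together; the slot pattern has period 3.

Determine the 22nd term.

Positions follow the repeating pattern ABB; grouping by letter gives 2 tracks.
Subsequence A: 8, -8, 8, -8, 8. Alternating ±8.
Subsequence B: 1, 7, 8, 15, 23, 38, 61, 99, 160, 259. A Fibonacci-like recurrence a_n = a_{n-1} + a_{n-2}.
Term 22 comes from subsequence A (its 8th entry): -8.

-8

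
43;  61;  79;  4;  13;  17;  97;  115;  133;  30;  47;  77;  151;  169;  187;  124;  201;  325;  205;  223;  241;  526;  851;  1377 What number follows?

259

Positions follow the repeating pattern AAABBB; grouping by letter gives 2 tracks.
Stream A is 43, 61, 79, 97, 115, 133, 151, 169, 187, 205, 223, 241, which is linear: a_n = 25 + 18·n.
Stream B is 4, 13, 17, 30, 47, 77, 124, 201, 325, 526, 851, 1377, which is Fibonacci-style (each term is the sum of the two before it).
Term 25 comes from stream A (its 13th entry): 259.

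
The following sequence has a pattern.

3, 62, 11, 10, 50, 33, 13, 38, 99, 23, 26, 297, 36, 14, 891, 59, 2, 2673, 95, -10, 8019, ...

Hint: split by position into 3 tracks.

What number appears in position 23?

-22

The terms cycle through 3 interleaved subsequences.
Stream A is 3, 10, 13, 23, 36, 59, 95, which is Fibonacci-style (each term is the sum of the two before it).
Stream B is 62, 50, 38, 26, 14, 2, -10, which is arithmetic, step −12.
Stream C is 11, 33, 99, 297, 891, 2673, 8019, which is a geometric progression (common ratio 3).
Position 23 falls in stream B as its term 8, giving -22.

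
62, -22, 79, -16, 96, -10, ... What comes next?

Split by position mod 2 into 2 tracks.
Track A is 62, 79, 96, which is linear: a_n = 45 + 17·n.
Track B is -22, -16, -10, which is adding 6 each time.
The 7th slot belongs to track A; its 4th term is 113.

113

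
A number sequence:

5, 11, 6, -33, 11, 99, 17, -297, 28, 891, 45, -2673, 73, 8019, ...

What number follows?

118

Taking every 2nd term gives 2 separate tracks.
Track A = 5, 6, 11, 17, 28, 45, 73: Fibonacci-style (each term is the sum of the two before it).
Track B = 11, -33, 99, -297, 891, -2673, 8019: geometric, ×-3 each step.
The 15th slot belongs to track A; its 8th term is 118.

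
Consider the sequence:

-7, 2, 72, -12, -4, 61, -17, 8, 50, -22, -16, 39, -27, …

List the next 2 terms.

Split by position mod 3 into 3 tracks.
Track A: -7, -12, -17, -22, -27. Arithmetic with common difference −5.
Track B: 2, -4, 8, -16. Multiplying by -2 each time.
Track C: 72, 61, 50, 39. Linear: a_n = 83 − 11·n.
The 14th slot belongs to track B; its 5th term is 32.
Term 15 comes from track C (its 5th entry): 28.

32, 28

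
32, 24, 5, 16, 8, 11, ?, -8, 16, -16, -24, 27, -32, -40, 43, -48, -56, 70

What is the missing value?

The slot pattern repeats as AAB (period 3), so there are 2 interleaved tracks.
Track A: 32, 24, 16, 8, ?, -8, -16, -24, -32, -40, -48, -56 (arithmetic with common difference −8).
Track B: 5, 11, 16, 27, 43, 70 (a Fibonacci-like recurrence a_n = a_{n-1} + a_{n-2}).
Track A's pattern makes the blank 0.

0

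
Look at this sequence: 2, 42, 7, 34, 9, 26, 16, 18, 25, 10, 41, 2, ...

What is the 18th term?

Split by position mod 2 into 2 tracks.
Stream A: 2, 7, 9, 16, 25, 41. Each term equals the sum of the previous two.
Stream B: 42, 34, 26, 18, 10, 2. Subtracting 8 each time.
Position 18 → stream B, term 9 = -22.

-22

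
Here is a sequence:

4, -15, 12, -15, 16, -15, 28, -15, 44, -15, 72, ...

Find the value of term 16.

Positions 1, 3, 5, … form one subsequence and positions 2, 4, 6, … form another.
Track A = 4, 12, 16, 28, 44, 72: a Fibonacci-like recurrence a_n = a_{n-1} + a_{n-2}.
Track B = -15, -15, -15, -15, -15: always -15.
Term 16 comes from track B (its 8th entry): -15.

-15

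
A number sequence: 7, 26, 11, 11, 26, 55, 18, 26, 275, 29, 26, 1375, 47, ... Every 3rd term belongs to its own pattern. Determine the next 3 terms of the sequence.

Split by position mod 3: positions 1, 4, 7, … form one track, and each other residue class forms its own.
Track A: 7, 11, 18, 29, 47. Fibonacci-style (each term is the sum of the two before it).
Track B: 26, 26, 26, 26. Always 26.
Track C: 11, 55, 275, 1375. Geometric with ratio 5.
Position 14 falls in track B as its term 5, giving 26.
Term 15 comes from track C (its 5th entry): 6875.
Position 16 → track A, term 6 = 76.

26, 6875, 76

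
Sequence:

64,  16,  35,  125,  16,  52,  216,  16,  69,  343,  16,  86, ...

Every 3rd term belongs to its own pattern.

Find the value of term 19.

Split by position mod 3 into 3 tracks.
Track A = 64, 125, 216, 343: perfect cubes starting at 4³.
Track B = 16, 16, 16, 16: the constant sequence 16.
Track C = 35, 52, 69, 86: linear: a_n = 18 + 17·n.
Term 19 comes from track A (its 7th entry): 1000.

1000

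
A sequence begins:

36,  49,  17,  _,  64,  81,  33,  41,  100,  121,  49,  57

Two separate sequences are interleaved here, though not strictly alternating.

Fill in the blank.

25

The slot pattern repeats as AABB (period 4), so there are 2 interleaved tracks.
Stream A: 36, 49, 64, 81, 100, 121 — consecutive squares n² from n = 6.
Stream B: 17, ?, 33, 41, 49, 57 — linear: a_n = 9 + 8·n.
Filling stream B at index 2 by its rule yields 25.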